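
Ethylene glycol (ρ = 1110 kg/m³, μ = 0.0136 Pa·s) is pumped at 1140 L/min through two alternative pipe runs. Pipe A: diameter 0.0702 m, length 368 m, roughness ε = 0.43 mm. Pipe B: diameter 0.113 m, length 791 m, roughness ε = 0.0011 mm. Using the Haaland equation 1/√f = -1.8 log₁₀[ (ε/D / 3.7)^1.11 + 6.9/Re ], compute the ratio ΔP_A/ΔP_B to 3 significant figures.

ΔP_A/ΔP_B ≈ 6.59

Pipe A: V = Q/A = 0.019/0.00387 = 4.909 m/s; Re = 2.813e+04; ε/D = 0.00613; Haaland → f = 0.03492; ΔP_A = f(L/D)(ρV²/2) = 2.448e+06 Pa.
Pipe B: V = Q/A = 0.019/0.01003 = 1.895 m/s; Re = 1.747e+04; ε/D = 9.73e-06; Haaland → f = 0.02665; ΔP_B = f(L/D)(ρV²/2) = 3.717e+05 Pa.
ΔP_A/ΔP_B = 2.448e+06/3.717e+05 = 6.59.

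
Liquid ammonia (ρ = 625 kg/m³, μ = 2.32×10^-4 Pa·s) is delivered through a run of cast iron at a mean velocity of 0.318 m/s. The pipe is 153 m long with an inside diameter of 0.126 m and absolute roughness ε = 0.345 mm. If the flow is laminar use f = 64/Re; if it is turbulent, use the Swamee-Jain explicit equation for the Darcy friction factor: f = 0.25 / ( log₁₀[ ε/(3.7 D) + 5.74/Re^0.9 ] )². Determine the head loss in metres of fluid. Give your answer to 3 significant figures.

Reynolds number Re = ρVD/μ = 625 · 0.318 · 0.126 / 0.000232 = 1.079e+05.
Re > 4000 → turbulent. Relative roughness ε/D = 0.000345/0.126 = 0.00274. Swamee-Jain: f = 0.25/(log₁₀[0.00274/3.7 + 5.74/1.079e+05^0.9])² = 0.25/(log₁₀[0.00074 + 0.000169])² = 0.25/(-3.041)² = 0.02703.
Darcy-Weisbach: ΔP = f(L/D)(ρV²/2) = 0.02703·(153/0.126)·(625·0.318²/2) = 0.02703·1214·31.6 = 1037 Pa.
Head loss h_f = ΔP/(ρg) = 1037/(625·9.81) = 0.169 m.

h_f ≈ 0.169 m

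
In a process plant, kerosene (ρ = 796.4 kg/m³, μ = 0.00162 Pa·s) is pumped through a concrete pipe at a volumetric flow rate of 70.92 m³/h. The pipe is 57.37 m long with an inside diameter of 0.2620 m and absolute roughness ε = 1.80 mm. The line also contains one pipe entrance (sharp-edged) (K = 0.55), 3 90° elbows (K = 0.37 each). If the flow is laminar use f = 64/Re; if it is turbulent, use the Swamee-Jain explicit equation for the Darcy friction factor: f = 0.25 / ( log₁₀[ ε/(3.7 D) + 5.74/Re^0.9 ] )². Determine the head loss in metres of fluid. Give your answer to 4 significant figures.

Q = 70.92 m³/h = 70.92/3600 = 0.0197 m³/s.
Cross-sectional area A = πD²/4 = π(0.262)²/4 = 0.05391 m²; mean velocity V = Q/A = 0.0197/0.05391 = 0.3654 m/s.
Reynolds number Re = ρVD/μ = 796.4 · 0.3654 · 0.262 / 0.00162 = 4.706e+04.
Re > 4000 → turbulent. Relative roughness ε/D = 0.0018/0.262 = 0.00687. Swamee-Jain: f = 0.25/(log₁₀[0.00687/3.7 + 5.74/4.706e+04^0.9])² = 0.25/(log₁₀[0.00186 + 0.000358])² = 0.25/(-2.655)² = 0.03547.
Total minor-loss coefficient ΣK = 1·0.55 + 3·0.37 = 1.66.
ΔP = [f·L/D + ΣK]·(ρV²/2) = [0.03547·57.37/0.262 + 1.66]·(796.4·0.3654²/2) = [7.768 + 1.66]·53.17 = 501.2 Pa.
Head loss h_f = ΔP/(ρg) = 501.2/(796.4·9.81) = 0.06416 m.

h_f ≈ 0.06416 m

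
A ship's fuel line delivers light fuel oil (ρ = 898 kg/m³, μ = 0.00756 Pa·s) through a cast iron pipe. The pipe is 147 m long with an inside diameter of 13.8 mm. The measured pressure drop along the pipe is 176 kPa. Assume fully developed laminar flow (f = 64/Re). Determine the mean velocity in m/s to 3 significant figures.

V ≈ 0.943 m/s

For laminar flow, f = 64/Re with Re = ρVD/μ, so Darcy-Weisbach reduces to ΔP = 32μLV/D². Solving for V: V = ΔP·D²/(32μL) = 1.76e+05·(0.0138)²/(32·0.00756·147) = 0.9425 m/s.
Check: Re = ρVD/μ = 898·0.9425·0.0138/0.00756 = 1545 < 2300, so the laminar assumption holds.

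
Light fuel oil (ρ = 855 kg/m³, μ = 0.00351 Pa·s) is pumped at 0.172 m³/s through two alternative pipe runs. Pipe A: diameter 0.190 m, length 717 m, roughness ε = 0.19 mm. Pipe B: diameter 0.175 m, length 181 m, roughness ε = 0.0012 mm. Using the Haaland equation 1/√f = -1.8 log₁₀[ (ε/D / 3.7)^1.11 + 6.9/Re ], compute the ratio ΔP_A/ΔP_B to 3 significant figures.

Pipe A: V = Q/A = 0.172/0.02835 = 6.066 m/s; Re = 2.808e+05; ε/D = 0.001; Haaland → f = 0.02058; ΔP_A = f(L/D)(ρV²/2) = 1.222e+06 Pa.
Pipe B: V = Q/A = 0.172/0.02405 = 7.151 m/s; Re = 3.048e+05; ε/D = 6.86e-06; Haaland → f = 0.01435; ΔP_B = f(L/D)(ρV²/2) = 3.246e+05 Pa.
ΔP_A/ΔP_B = 1.222e+06/3.246e+05 = 3.76.

ΔP_A/ΔP_B ≈ 3.76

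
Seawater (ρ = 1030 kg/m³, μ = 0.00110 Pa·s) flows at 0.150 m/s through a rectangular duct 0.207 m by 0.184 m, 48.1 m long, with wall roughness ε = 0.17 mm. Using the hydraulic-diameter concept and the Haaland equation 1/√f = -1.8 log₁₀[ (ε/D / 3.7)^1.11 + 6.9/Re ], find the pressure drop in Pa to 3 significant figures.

ΔP ≈ 73.7 Pa

Hydraulic diameter D_h = 4A/P = 4·(0.207·0.184)/(2·(0.207+0.184)) = 0.1524/0.782 = 0.1948 m.
Re = ρVD_h/μ = 1030·0.15·0.1948/0.0011 = 2.736e+04.
ε/D_h = 0.00017/0.1948 = 0.000873; Haaland gives 1/√f = -1.8 log₁₀[9.41e-05+0.000252] = 6.229, so f = 0.02577.
ΔP = f(L/D_h)(ρV²/2) = 0.02577·48.1/0.1948·11.59 = 73.73 Pa.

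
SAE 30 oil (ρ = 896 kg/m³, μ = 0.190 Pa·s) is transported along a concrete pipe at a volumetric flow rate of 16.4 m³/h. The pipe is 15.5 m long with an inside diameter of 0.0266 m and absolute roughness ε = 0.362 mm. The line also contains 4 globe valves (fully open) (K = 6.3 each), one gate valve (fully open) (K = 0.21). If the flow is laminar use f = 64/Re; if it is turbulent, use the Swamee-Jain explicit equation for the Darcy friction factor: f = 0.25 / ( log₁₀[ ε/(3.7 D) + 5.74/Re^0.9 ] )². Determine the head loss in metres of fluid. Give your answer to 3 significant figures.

h_f ≈ 211 m

Q = 16.4 m³/h = 16.4/3600 = 0.004556 m³/s.
Cross-sectional area A = πD²/4 = π(0.0266)²/4 = 0.0005557 m²; mean velocity V = Q/A = 0.004556/0.0005557 = 8.198 m/s.
Reynolds number Re = ρVD/μ = 896 · 8.198 · 0.0266 / 0.19 = 1028.
Re < 2300 → laminar flow, so f = 64/Re = 64/1028 = 0.06224 (the turbulent correlation is not needed).
Total minor-loss coefficient ΣK = 4·6.3 + 1·0.21 = 25.4.
ΔP = [f·L/D + ΣK]·(ρV²/2) = [0.06224·15.5/0.0266 + 25.4]·(896·8.198²/2) = [36.27 + 25.4]·3.011e+04 = 1.857e+06 Pa.
Head loss h_f = ΔP/(ρg) = 1.857e+06/(896·9.81) = 211 m.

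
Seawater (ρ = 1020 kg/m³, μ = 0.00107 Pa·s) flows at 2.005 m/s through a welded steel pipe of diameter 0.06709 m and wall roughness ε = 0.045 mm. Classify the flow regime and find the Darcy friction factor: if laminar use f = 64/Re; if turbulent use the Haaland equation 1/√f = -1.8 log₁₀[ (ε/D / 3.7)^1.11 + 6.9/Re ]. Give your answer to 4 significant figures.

Re = ρVD/μ = 1020·2.005·0.06709/0.00107 = 1.282e+05.
Re > 4000 → turbulent. ε/D = 4.5e-05/0.06709 = 0.000671; Haaland: 1/√f = -1.8 log₁₀[7.03e-05 + 5.38e-05] = 7.031, so f = 0.02023.

f ≈ 0.02023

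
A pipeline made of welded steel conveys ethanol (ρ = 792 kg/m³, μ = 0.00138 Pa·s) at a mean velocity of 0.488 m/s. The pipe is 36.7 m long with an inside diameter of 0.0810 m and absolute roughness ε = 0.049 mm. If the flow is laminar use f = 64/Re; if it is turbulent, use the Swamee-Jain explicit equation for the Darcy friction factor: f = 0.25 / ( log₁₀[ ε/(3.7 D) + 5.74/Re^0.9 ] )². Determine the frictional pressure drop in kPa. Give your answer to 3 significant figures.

ΔP ≈ 1.13 kPa

Reynolds number Re = ρVD/μ = 792 · 0.488 · 0.081 / 0.00138 = 2.269e+04.
Re > 4000 → turbulent. Relative roughness ε/D = 4.9e-05/0.081 = 0.000605. Swamee-Jain: f = 0.25/(log₁₀[0.000605/3.7 + 5.74/2.269e+04^0.9])² = 0.25/(log₁₀[0.000163 + 0.00069])² = 0.25/(-3.069)² = 0.02654.
Darcy-Weisbach: ΔP = f(L/D)(ρV²/2) = 0.02654·(36.7/0.081)·(792·0.488²/2) = 0.02654·453.1·94.31 = 1134 Pa.
ΔP = 1134 Pa = 1.13 kPa.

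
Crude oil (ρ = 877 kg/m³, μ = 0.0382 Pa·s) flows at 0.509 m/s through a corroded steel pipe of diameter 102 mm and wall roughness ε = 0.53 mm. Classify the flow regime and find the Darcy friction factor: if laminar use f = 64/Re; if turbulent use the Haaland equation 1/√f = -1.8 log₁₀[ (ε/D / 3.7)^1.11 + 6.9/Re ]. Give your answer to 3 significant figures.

Re = ρVD/μ = 877·0.509·0.102/0.0382 = 1192.
Re < 2300 → laminar, so f = 64/Re = 0.05369 (roughness is irrelevant in laminar flow).

f ≈ 0.0537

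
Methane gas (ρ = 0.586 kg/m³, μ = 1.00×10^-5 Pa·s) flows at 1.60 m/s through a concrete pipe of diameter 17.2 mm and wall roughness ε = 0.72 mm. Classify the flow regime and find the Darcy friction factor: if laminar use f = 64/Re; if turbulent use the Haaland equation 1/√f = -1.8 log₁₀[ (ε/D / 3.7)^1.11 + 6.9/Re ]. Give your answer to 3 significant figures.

f ≈ 0.0397

Re = ρVD/μ = 0.586·1.6·0.0172/1e-05 = 1613.
Re < 2300 → laminar, so f = 64/Re = 0.03969 (roughness is irrelevant in laminar flow).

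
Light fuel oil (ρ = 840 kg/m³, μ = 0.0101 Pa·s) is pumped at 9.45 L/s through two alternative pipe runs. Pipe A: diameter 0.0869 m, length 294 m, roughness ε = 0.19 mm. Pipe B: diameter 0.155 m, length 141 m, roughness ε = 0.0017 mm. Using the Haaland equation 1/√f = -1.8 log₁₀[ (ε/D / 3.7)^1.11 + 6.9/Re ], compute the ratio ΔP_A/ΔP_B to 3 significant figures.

Pipe A: V = Q/A = 0.00945/0.005931 = 1.593 m/s; Re = 1.152e+04; ε/D = 0.00219; Haaland → f = 0.03284; ΔP_A = f(L/D)(ρV²/2) = 1.185e+05 Pa.
Pipe B: V = Q/A = 0.00945/0.01887 = 0.5008 m/s; Re = 6456; ε/D = 1.1e-05; Haaland → f = 0.03497; ΔP_B = f(L/D)(ρV²/2) = 3351 Pa.
ΔP_A/ΔP_B = 1.185e+05/3351 = 35.4.

ΔP_A/ΔP_B ≈ 35.4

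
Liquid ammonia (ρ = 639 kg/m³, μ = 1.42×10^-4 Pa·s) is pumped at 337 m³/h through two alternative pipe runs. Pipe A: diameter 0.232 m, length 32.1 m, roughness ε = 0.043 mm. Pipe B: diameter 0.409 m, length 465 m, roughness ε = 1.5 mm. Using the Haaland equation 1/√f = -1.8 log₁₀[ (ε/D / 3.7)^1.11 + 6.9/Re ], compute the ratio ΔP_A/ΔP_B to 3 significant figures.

ΔP_A/ΔP_B ≈ 0.589

Pipe A: V = Q/A = 0.09361/0.04227 = 2.214 m/s; Re = 2.312e+06; ε/D = 0.000185; Haaland → f = 0.01396; ΔP_A = f(L/D)(ρV²/2) = 3026 Pa.
Pipe B: V = Q/A = 0.09361/0.1314 = 0.7125 m/s; Re = 1.311e+06; ε/D = 0.00367; Haaland → f = 0.02784; ΔP_B = f(L/D)(ρV²/2) = 5135 Pa.
ΔP_A/ΔP_B = 3026/5135 = 0.589.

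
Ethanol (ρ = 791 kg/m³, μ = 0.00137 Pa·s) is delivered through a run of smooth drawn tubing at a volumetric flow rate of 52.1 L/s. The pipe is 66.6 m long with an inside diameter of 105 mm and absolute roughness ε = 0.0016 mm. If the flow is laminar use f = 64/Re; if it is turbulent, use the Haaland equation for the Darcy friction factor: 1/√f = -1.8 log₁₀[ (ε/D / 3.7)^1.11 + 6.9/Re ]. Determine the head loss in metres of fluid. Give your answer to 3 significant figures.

Q = 52.1 L/s = 52.1/1000 = 0.0521 m³/s.
Cross-sectional area A = πD²/4 = π(0.105)²/4 = 0.008659 m²; mean velocity V = Q/A = 0.0521/0.008659 = 6.017 m/s.
Reynolds number Re = ρVD/μ = 791 · 6.017 · 0.105 / 0.00137 = 3.648e+05.
Re > 4000 → turbulent. Relative roughness ε/D = 1.6e-06/0.105 = 1.52e-05. Haaland: 1/√f = -1.8 log₁₀[(1.52e-05/3.7)^1.11 + 6.9/3.648e+05] = -1.8 log₁₀[1.05e-06 + 1.89e-05] = 8.459, so f = 0.01397.
Darcy-Weisbach: ΔP = f(L/D)(ρV²/2) = 0.01397·(66.6/0.105)·(791·6.017²/2) = 0.01397·634.3·1.432e+04 = 1.269e+05 Pa.
Head loss h_f = ΔP/(ρg) = 1.269e+05/(791·9.81) = 16.4 m.

h_f ≈ 16.4 m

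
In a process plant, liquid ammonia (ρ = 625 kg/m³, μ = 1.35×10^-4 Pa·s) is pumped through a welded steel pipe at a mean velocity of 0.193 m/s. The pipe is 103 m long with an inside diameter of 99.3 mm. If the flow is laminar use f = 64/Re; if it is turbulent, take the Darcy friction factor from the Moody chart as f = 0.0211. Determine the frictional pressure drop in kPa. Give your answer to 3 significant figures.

Reynolds number Re = ρVD/μ = 625 · 0.193 · 0.0993 / 0.000135 = 8.873e+04.
Re > 4000 → turbulent; use the Moody-chart value f = 0.0211.
Darcy-Weisbach: ΔP = f(L/D)(ρV²/2) = 0.0211·(103/0.0993)·(625·0.193²/2) = 0.0211·1037·11.64 = 254.8 Pa.
ΔP = 254.8 Pa = 0.255 kPa.

ΔP ≈ 0.255 kPa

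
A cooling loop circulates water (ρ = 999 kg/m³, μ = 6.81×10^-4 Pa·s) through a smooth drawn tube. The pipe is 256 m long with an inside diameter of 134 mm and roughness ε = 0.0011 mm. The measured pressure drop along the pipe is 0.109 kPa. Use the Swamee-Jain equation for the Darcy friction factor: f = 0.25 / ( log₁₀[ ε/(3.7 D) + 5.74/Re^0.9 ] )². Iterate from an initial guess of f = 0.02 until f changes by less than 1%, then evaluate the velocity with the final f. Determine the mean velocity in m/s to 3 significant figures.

Rearranging Darcy-Weisbach: V = √(2·ΔP·D/(f·L·ρ)). With ε/D = 1.1e-06/0.134 = 8.21e-06, iterate starting from f = 0.02:
  f = 0.02 → V = √(2·109·0.134/(0.02·256·999)) = 0.07557 m/s; Re = ρVD/μ = 1.486e+04; f → 0.02787
  f = 0.02787 → V = 0.06401 m/s; Re = 1.258e+04; f → 0.02912
  f = 0.02912 → V = 0.06263 m/s; Re = 1.231e+04; f → 0.02929
Converged (Δf/f < 1%). With the final f = 0.02929: V = √(2·109·0.134/(0.02929·256·999)) = 0.06245 m/s.

V ≈ 0.0624 m/s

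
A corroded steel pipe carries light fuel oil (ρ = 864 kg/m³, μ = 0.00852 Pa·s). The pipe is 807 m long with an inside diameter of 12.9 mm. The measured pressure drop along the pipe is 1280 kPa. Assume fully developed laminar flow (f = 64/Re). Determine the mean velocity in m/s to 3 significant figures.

For laminar flow, f = 64/Re with Re = ρVD/μ, so Darcy-Weisbach reduces to ΔP = 32μLV/D². Solving for V: V = ΔP·D²/(32μL) = 1.28e+06·(0.0129)²/(32·0.00852·807) = 0.9681 m/s.
Check: Re = ρVD/μ = 864·0.9681·0.0129/0.00852 = 1266 < 2300, so the laminar assumption holds.

V ≈ 0.968 m/s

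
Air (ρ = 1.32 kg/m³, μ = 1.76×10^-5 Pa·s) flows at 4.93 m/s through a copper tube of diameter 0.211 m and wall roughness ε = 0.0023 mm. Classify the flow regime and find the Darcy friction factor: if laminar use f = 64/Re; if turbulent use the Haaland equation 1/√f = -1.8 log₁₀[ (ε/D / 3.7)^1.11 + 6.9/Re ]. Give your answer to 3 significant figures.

f ≈ 0.0188

Re = ρVD/μ = 1.32·4.93·0.211/1.76e-05 = 7.802e+04.
Re > 4000 → turbulent. ε/D = 2.3e-06/0.211 = 1.09e-05; Haaland: 1/√f = -1.8 log₁₀[7.26e-07 + 8.84e-05] = 7.29, so f = 0.01882.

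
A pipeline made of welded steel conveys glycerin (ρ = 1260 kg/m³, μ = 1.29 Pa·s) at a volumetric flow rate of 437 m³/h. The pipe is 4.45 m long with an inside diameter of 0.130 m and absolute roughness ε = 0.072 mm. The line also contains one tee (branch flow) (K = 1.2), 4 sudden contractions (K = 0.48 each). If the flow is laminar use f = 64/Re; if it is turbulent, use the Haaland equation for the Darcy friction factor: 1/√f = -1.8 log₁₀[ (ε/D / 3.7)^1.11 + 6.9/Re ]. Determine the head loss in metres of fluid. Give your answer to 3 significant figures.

h_f ≈ 21.3 m

Q = 437 m³/h = 437/3600 = 0.1214 m³/s.
Cross-sectional area A = πD²/4 = π(0.13)²/4 = 0.01327 m²; mean velocity V = Q/A = 0.1214/0.01327 = 9.145 m/s.
Reynolds number Re = ρVD/μ = 1260 · 9.145 · 0.13 / 1.29 = 1161.
Re < 2300 → laminar flow, so f = 64/Re = 64/1161 = 0.05511 (the turbulent correlation is not needed).
Total minor-loss coefficient ΣK = 1·1.2 + 4·0.48 = 3.12.
ΔP = [f·L/D + ΣK]·(ρV²/2) = [0.05511·4.45/0.13 + 3.12]·(1260·9.145²/2) = [1.887 + 3.12]·5.269e+04 = 2.638e+05 Pa.
Head loss h_f = ΔP/(ρg) = 2.638e+05/(1260·9.81) = 21.3 m.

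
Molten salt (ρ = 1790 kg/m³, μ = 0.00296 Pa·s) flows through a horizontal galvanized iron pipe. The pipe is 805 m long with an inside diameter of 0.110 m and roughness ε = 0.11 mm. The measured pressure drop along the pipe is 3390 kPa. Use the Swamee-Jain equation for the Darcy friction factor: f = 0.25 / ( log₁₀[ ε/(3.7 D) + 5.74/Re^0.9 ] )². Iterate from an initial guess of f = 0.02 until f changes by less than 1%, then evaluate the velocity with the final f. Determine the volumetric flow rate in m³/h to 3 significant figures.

Rearranging Darcy-Weisbach: V = √(2·ΔP·D/(f·L·ρ)). With ε/D = 0.00011/0.11 = 0.001, iterate starting from f = 0.02:
  f = 0.02 → V = √(2·3.39e+06·0.11/(0.02·805·1790)) = 5.087 m/s; Re = ρVD/μ = 3.384e+05; f → 0.02064
  f = 0.02064 → V = 5.008 m/s; Re = 3.331e+05; f → 0.02065
Converged (Δf/f < 1%). With the final f = 0.02065: V = √(2·3.39e+06·0.11/(0.02065·805·1790)) = 5.006 m/s.
Q = V·A = 5.006·(π/4·0.11²) = 0.04757 m³/s = 171 m³/h.

Q ≈ 171 m³/h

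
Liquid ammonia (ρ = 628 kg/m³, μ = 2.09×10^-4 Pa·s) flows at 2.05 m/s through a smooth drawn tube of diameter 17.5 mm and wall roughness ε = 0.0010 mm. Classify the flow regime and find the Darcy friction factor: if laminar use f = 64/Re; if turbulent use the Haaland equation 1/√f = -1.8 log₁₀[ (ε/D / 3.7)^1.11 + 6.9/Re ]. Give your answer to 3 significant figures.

Re = ρVD/μ = 628·2.05·0.0175/0.000209 = 1.078e+05.
Re > 4000 → turbulent. ε/D = 1e-06/0.0175 = 5.71e-05; Haaland: 1/√f = -1.8 log₁₀[4.57e-06 + 6.4e-05] = 7.495, so f = 0.0178.

f ≈ 0.0178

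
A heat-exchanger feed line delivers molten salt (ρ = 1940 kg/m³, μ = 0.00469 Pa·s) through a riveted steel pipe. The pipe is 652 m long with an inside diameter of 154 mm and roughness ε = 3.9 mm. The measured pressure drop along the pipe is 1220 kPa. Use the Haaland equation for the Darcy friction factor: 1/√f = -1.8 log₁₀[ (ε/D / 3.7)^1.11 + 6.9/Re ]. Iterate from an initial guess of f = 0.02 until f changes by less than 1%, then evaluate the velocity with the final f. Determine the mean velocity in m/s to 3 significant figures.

Rearranging Darcy-Weisbach: V = √(2·ΔP·D/(f·L·ρ)). With ε/D = 0.0039/0.154 = 0.0253, iterate starting from f = 0.02:
  f = 0.02 → V = √(2·1.22e+06·0.154/(0.02·652·1940)) = 3.854 m/s; Re = ρVD/μ = 2.455e+05; f → 0.0536
  f = 0.0536 → V = 2.354 m/s; Re = 1.5e+05; f → 0.05368
Converged (Δf/f < 1%). With the final f = 0.05368: V = √(2·1.22e+06·0.154/(0.05368·652·1940)) = 2.352 m/s.

V ≈ 2.35 m/s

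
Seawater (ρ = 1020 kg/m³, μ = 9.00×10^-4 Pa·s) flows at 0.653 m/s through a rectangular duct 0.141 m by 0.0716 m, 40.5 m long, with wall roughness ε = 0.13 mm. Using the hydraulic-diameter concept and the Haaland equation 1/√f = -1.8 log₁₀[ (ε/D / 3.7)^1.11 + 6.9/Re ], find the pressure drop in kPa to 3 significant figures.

Hydraulic diameter D_h = 4A/P = 4·(0.141·0.0716)/(2·(0.141+0.0716)) = 0.04038/0.4252 = 0.09497 m.
Re = ρVD_h/μ = 1020·0.653·0.09497/0.0009 = 7.029e+04.
ε/D_h = 0.00013/0.09497 = 0.00137; Haaland gives 1/√f = -1.8 log₁₀[0.000155+9.82e-05] = 6.474, so f = 0.02386.
ΔP = f(L/D_h)(ρV²/2) = 0.02386·40.5/0.09497·217.5 = 2213 Pa.
ΔP = 2.21 kPa.

ΔP ≈ 2.21 kPa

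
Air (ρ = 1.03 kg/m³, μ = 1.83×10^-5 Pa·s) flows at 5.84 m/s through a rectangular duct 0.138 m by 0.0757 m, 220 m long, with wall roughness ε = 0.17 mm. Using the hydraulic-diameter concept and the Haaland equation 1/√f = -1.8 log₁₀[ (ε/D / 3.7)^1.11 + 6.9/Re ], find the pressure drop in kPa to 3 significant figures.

ΔP ≈ 1.07 kPa

Hydraulic diameter D_h = 4A/P = 4·(0.138·0.0757)/(2·(0.138+0.0757)) = 0.04179/0.4274 = 0.09777 m.
Re = ρVD_h/μ = 1.03·5.84·0.09777/1.83e-05 = 3.214e+04.
ε/D_h = 0.00017/0.09777 = 0.00174; Haaland gives 1/√f = -1.8 log₁₀[0.000202+0.000215] = 6.084, so f = 0.02702.
ΔP = f(L/D_h)(ρV²/2) = 0.02702·220/0.09777·17.56 = 1068 Pa.
ΔP = 1.07 kPa.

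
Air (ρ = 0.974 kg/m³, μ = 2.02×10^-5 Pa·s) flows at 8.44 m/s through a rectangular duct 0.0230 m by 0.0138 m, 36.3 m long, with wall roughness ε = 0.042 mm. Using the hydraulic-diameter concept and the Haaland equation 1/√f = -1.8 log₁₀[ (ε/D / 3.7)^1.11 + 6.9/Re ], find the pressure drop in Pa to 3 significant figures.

Hydraulic diameter D_h = 4A/P = 4·(0.023·0.0138)/(2·(0.023+0.0138)) = 0.00127/0.0736 = 0.01725 m.
Re = ρVD_h/μ = 0.974·8.44·0.01725/2.02e-05 = 7020.
ε/D_h = 4.2e-05/0.01725 = 0.00243; Haaland gives 1/√f = -1.8 log₁₀[0.000294+0.000983] = 5.209, so f = 0.03686.
ΔP = f(L/D_h)(ρV²/2) = 0.03686·36.3/0.01725·34.69 = 2690 Pa.

ΔP ≈ 2690 Pa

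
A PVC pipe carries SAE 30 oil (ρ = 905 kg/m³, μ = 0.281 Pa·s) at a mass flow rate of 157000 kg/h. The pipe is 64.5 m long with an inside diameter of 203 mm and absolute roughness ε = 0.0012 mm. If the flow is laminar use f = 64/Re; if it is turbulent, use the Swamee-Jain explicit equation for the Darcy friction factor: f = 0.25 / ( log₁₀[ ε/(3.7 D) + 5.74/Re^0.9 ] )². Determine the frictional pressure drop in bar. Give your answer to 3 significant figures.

ΔP ≈ 0.210 bar

ṁ = 157000 kg/h = 157000/3600 = 43.61 kg/s.
A = πD²/4 = π(0.203)²/4 = 0.03237 m²; mean velocity V = ṁ/(ρA) = 43.61/(905 · 0.03237) = 1.489 m/s.
Reynolds number Re = ρVD/μ = 905 · 1.489 · 0.203 / 0.281 = 973.4.
Re < 2300 → laminar flow, so f = 64/Re = 64/973.4 = 0.06575 (the turbulent correlation is not needed).
Darcy-Weisbach: ΔP = f(L/D)(ρV²/2) = 0.06575·(64.5/0.203)·(905·1.489²/2) = 0.06575·317.7·1003 = 2.096e+04 Pa.
ΔP = 2.096e+04 Pa = 0.210 bar.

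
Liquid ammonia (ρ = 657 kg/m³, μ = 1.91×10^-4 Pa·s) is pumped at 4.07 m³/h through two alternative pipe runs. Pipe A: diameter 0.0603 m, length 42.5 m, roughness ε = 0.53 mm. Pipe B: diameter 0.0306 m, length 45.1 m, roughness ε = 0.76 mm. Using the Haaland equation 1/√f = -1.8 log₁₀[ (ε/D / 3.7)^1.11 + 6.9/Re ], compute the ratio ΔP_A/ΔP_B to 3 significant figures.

ΔP_A/ΔP_B ≈ 0.0221

Pipe A: V = Q/A = 0.001131/0.002856 = 0.3959 m/s; Re = 8.211e+04; ε/D = 0.00879; Haaland → f = 0.03711; ΔP_A = f(L/D)(ρV²/2) = 1346 Pa.
Pipe B: V = Q/A = 0.001131/0.0007354 = 1.537 m/s; Re = 1.618e+05; ε/D = 0.0248; Haaland → f = 0.05326; ΔP_B = f(L/D)(ρV²/2) = 6.094e+04 Pa.
ΔP_A/ΔP_B = 1346/6.094e+04 = 0.0221.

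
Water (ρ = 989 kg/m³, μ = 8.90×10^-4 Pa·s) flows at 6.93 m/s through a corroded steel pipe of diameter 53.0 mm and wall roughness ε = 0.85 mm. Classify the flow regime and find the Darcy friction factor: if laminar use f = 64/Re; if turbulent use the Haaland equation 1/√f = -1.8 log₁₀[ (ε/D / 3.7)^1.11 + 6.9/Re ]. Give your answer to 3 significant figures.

f ≈ 0.0450

Re = ρVD/μ = 989·6.93·0.053/0.00089 = 4.081e+05.
Re > 4000 → turbulent. ε/D = 0.00085/0.053 = 0.016; Haaland: 1/√f = -1.8 log₁₀[0.00238 + 1.69e-05] = 4.716, so f = 0.04497.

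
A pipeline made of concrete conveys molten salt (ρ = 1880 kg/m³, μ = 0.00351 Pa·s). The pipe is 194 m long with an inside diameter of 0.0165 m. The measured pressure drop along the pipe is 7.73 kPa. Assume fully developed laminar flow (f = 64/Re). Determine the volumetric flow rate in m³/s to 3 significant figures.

For laminar flow, f = 64/Re with Re = ρVD/μ, so Darcy-Weisbach reduces to ΔP = 32μLV/D². Solving for V: V = ΔP·D²/(32μL) = 7730·(0.0165)²/(32·0.00351·194) = 0.09658 m/s.
Check: Re = ρVD/μ = 1880·0.09658·0.0165/0.00351 = 853.5 < 2300, so the laminar assumption holds.
Q = V·A = 0.09658·(π/4·0.0165²) = 2.065e-05 m³/s = 2.07×10^-5 m³/s.

Q ≈ 2.07×10^-5 m³/s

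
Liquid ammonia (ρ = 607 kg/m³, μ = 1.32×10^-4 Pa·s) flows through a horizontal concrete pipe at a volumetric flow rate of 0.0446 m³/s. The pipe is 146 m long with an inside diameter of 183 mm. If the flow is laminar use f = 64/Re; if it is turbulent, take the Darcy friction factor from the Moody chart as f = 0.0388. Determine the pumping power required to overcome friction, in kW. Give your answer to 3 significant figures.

Cross-sectional area A = πD²/4 = π(0.183)²/4 = 0.0263 m²; mean velocity V = Q/A = 0.0446/0.0263 = 1.696 m/s.
Reynolds number Re = ρVD/μ = 607 · 1.696 · 0.183 / 0.000132 = 1.427e+06.
Re > 4000 → turbulent; use the Moody-chart value f = 0.0388.
Darcy-Weisbach: ΔP = f(L/D)(ρV²/2) = 0.0388·(146/0.183)·(607·1.696²/2) = 0.0388·797.8·872.7 = 2.701e+04 Pa.
Pumping power P = QΔP = 0.0446·2.701e+04 = 1205 W = 1.20 kW.

P ≈ 1.20 kW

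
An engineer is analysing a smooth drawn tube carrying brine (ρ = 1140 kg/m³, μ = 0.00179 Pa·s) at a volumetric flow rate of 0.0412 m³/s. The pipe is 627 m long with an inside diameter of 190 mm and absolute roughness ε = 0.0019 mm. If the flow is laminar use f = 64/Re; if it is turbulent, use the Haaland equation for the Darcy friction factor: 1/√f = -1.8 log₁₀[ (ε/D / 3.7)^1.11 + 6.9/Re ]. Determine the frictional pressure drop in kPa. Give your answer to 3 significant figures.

ΔP ≈ 63.3 kPa

Cross-sectional area A = πD²/4 = π(0.19)²/4 = 0.02835 m²; mean velocity V = Q/A = 0.0412/0.02835 = 1.453 m/s.
Reynolds number Re = ρVD/μ = 1140 · 1.453 · 0.19 / 0.00179 = 1.758e+05.
Re > 4000 → turbulent. Relative roughness ε/D = 1.9e-06/0.19 = 1e-05. Haaland: 1/√f = -1.8 log₁₀[(1e-05/3.7)^1.11 + 6.9/1.758e+05] = -1.8 log₁₀[6.6e-07 + 3.92e-05] = 7.918, so f = 0.01595.
Darcy-Weisbach: ΔP = f(L/D)(ρV²/2) = 0.01595·(627/0.19)·(1140·1.453²/2) = 0.01595·3300·1204 = 6.335e+04 Pa.
ΔP = 6.335e+04 Pa = 63.3 kPa.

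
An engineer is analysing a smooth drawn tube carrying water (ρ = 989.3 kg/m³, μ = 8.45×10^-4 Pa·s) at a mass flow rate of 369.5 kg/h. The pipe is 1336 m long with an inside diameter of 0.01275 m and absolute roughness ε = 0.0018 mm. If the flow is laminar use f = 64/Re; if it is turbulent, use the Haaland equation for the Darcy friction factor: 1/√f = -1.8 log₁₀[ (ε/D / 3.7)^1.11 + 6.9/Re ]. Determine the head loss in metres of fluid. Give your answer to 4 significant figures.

ṁ = 369.5 kg/h = 369.5/3600 = 0.1026 kg/s.
A = πD²/4 = π(0.01275)²/4 = 0.0001277 m²; mean velocity V = ṁ/(ρA) = 0.1026/(989.3 · 0.0001277) = 0.8126 m/s.
Reynolds number Re = ρVD/μ = 989.3 · 0.8126 · 0.01275 / 0.000845 = 1.213e+04.
Re > 4000 → turbulent. Relative roughness ε/D = 1.8e-06/0.01275 = 0.000141. Haaland: 1/√f = -1.8 log₁₀[(0.000141/3.7)^1.11 + 6.9/1.213e+04] = -1.8 log₁₀[1.25e-05 + 0.000569] = 5.824, so f = 0.02948.
Darcy-Weisbach: ΔP = f(L/D)(ρV²/2) = 0.02948·(1336/0.01275)·(989.3·0.8126²/2) = 0.02948·1.048e+05·326.6 = 1.009e+06 Pa.
Head loss h_f = ΔP/(ρg) = 1.009e+06/(989.3·9.81) = 104.0 m.

h_f ≈ 104.0 m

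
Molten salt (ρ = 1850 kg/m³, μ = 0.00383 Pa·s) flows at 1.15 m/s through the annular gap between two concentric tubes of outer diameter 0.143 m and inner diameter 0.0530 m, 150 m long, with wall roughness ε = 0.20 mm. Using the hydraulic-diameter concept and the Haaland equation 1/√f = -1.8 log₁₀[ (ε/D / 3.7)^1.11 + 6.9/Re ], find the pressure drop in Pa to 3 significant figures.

Hydraulic diameter D_h = 4A/P = D_o - D_i = 0.143 - 0.053 = 0.09 m.
Re = ρVD_h/μ = 1850·1.15·0.09/0.00383 = 4.999e+04.
ε/D_h = 0.0002/0.09 = 0.00222; Haaland gives 1/√f = -1.8 log₁₀[0.000266+0.000138] = 6.109, so f = 0.02679.
ΔP = f(L/D_h)(ρV²/2) = 0.02679·150/0.09·1223 = 5.463e+04 Pa.

ΔP ≈ 54600 Pa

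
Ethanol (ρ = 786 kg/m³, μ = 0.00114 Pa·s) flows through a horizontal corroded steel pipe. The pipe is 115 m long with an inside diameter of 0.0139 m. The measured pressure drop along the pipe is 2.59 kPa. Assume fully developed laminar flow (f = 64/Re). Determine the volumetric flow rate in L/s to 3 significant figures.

Q ≈ 0.0181 L/s

For laminar flow, f = 64/Re with Re = ρVD/μ, so Darcy-Weisbach reduces to ΔP = 32μLV/D². Solving for V: V = ΔP·D²/(32μL) = 2590·(0.0139)²/(32·0.00114·115) = 0.1193 m/s.
Check: Re = ρVD/μ = 786·0.1193·0.0139/0.00114 = 1143 < 2300, so the laminar assumption holds.
Q = V·A = 0.1193·(π/4·0.0139²) = 1.81e-05 m³/s = 0.0181 L/s.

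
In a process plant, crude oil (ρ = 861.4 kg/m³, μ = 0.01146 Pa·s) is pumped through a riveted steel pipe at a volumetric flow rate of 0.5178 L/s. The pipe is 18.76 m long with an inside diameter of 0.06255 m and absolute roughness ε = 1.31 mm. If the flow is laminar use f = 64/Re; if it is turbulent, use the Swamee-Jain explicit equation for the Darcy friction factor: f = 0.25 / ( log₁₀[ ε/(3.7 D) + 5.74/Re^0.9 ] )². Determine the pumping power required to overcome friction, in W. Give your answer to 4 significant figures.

P ≈ 0.1534 W

Q = 0.5178 L/s = 0.5178/1000 = 0.0005178 m³/s.
Cross-sectional area A = πD²/4 = π(0.06255)²/4 = 0.003073 m²; mean velocity V = Q/A = 0.0005178/0.003073 = 0.1685 m/s.
Reynolds number Re = ρVD/μ = 861.4 · 0.1685 · 0.06255 / 0.0115 = 792.3.
Re < 2300 → laminar flow, so f = 64/Re = 64/792.3 = 0.08078 (the turbulent correlation is not needed).
Darcy-Weisbach: ΔP = f(L/D)(ρV²/2) = 0.08078·(18.76/0.06255)·(861.4·0.1685²/2) = 0.08078·299.9·12.23 = 296.3 Pa.
Pumping power P = QΔP = 0.0005178·296.3 = 0.15342 W = 0.1534 W.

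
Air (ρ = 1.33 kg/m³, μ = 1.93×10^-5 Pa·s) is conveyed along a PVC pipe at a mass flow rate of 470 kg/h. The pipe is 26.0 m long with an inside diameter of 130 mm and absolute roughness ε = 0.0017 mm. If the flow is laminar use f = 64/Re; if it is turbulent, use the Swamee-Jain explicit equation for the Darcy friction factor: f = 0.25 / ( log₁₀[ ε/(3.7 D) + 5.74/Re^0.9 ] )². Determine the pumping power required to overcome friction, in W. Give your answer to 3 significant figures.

P ≈ 14.0 W

ṁ = 470 kg/h = 470/3600 = 0.1306 kg/s.
A = πD²/4 = π(0.13)²/4 = 0.01327 m²; mean velocity V = ṁ/(ρA) = 0.1306/(1.33 · 0.01327) = 7.395 m/s.
Reynolds number Re = ρVD/μ = 1.33 · 7.395 · 0.13 / 1.93e-05 = 6.625e+04.
Re > 4000 → turbulent. Relative roughness ε/D = 1.7e-06/0.13 = 1.31e-05. Swamee-Jain: f = 0.25/(log₁₀[1.31e-05/3.7 + 5.74/6.625e+04^0.9])² = 0.25/(log₁₀[3.53e-06 + 0.000263])² = 0.25/(-3.574)² = 0.01957.
Darcy-Weisbach: ΔP = f(L/D)(ρV²/2) = 0.01957·(26/0.13)·(1.33·7.395²/2) = 0.01957·200·36.37 = 142.3 Pa.
Q = ṁ/ρ = 0.1306/1.33 = 0.09816 m³/s.
Pumping power P = QΔP = 0.09816·142.3 = 13.97 W = 14.0 W.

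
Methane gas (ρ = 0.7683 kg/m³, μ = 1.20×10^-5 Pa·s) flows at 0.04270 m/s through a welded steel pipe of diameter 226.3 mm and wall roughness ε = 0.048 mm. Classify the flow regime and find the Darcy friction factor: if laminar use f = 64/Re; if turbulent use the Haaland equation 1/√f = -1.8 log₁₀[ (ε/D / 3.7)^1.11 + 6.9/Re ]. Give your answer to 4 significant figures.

f ≈ 0.1034

Re = ρVD/μ = 0.7683·0.0427·0.2263/1.2e-05 = 618.7.
Re < 2300 → laminar, so f = 64/Re = 0.1034 (roughness is irrelevant in laminar flow).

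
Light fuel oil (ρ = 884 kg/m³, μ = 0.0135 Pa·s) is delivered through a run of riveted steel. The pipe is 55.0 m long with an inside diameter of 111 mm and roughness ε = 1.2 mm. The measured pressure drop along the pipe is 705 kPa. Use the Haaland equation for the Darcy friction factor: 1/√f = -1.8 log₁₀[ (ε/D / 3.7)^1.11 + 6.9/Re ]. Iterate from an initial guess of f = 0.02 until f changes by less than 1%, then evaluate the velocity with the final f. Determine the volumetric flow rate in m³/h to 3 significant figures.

Q ≈ 313 m³/h

Rearranging Darcy-Weisbach: V = √(2·ΔP·D/(f·L·ρ)). With ε/D = 0.0012/0.111 = 0.0108, iterate starting from f = 0.02:
  f = 0.02 → V = √(2·7.05e+05·0.111/(0.02·55·884)) = 12.69 m/s; Re = ρVD/μ = 9.221e+04; f → 0.03958
  f = 0.03958 → V = 9.018 m/s; Re = 6.555e+04; f → 0.03981
Converged (Δf/f < 1%). With the final f = 0.03981: V = √(2·7.05e+05·0.111/(0.03981·55·884)) = 8.992 m/s.
Q = V·A = 8.992·(π/4·0.111²) = 0.08702 m³/s = 313 m³/h.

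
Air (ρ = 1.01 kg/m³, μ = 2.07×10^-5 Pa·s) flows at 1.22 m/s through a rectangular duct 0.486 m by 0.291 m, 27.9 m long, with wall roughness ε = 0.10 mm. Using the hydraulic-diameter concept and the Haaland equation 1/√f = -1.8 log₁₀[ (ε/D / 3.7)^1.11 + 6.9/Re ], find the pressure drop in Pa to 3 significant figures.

ΔP ≈ 1.48 Pa

Hydraulic diameter D_h = 4A/P = 4·(0.486·0.291)/(2·(0.486+0.291)) = 0.5657/1.554 = 0.364 m.
Re = ρVD_h/μ = 1.01·1.22·0.364/2.07e-05 = 2.167e+04.
ε/D_h = 0.0001/0.364 = 0.000275; Haaland gives 1/√f = -1.8 log₁₀[2.61e-05+0.000318] = 6.233, so f = 0.02574.
ΔP = f(L/D_h)(ρV²/2) = 0.02574·27.9/0.364·0.7516 = 1.483 Pa.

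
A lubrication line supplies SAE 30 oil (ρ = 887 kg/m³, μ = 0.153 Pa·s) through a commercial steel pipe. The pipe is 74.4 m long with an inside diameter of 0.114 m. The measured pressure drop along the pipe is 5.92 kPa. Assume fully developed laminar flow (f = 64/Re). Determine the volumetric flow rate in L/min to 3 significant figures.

Q ≈ 129 L/min

For laminar flow, f = 64/Re with Re = ρVD/μ, so Darcy-Weisbach reduces to ΔP = 32μLV/D². Solving for V: V = ΔP·D²/(32μL) = 5920·(0.114)²/(32·0.153·74.4) = 0.2112 m/s.
Check: Re = ρVD/μ = 887·0.2112·0.114/0.153 = 139.6 < 2300, so the laminar assumption holds.
Q = V·A = 0.2112·(π/4·0.114²) = 0.002156 m³/s = 129 L/min.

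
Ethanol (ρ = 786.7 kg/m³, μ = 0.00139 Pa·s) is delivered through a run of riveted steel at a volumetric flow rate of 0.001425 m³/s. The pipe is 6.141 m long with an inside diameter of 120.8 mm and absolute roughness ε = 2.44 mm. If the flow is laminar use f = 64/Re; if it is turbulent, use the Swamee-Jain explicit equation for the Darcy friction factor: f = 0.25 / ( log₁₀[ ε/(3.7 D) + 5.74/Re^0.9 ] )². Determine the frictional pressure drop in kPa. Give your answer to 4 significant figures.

Cross-sectional area A = πD²/4 = π(0.1208)²/4 = 0.01146 m²; mean velocity V = Q/A = 0.001425/0.01146 = 0.1243 m/s.
Reynolds number Re = ρVD/μ = 786.7 · 0.1243 · 0.1208 / 0.00139 = 8501.
Re > 4000 → turbulent. Relative roughness ε/D = 0.00244/0.1208 = 0.0202. Swamee-Jain: f = 0.25/(log₁₀[0.0202/3.7 + 5.74/8501^0.9])² = 0.25/(log₁₀[0.00546 + 0.00167])² = 0.25/(-2.147)² = 0.05423.
Darcy-Weisbach: ΔP = f(L/D)(ρV²/2) = 0.05423·(6.141/0.1208)·(786.7·0.1243²/2) = 0.05423·50.84·6.081 = 16.76 Pa.
ΔP = 16.76 Pa = 0.01676 kPa.

ΔP ≈ 0.01676 kPa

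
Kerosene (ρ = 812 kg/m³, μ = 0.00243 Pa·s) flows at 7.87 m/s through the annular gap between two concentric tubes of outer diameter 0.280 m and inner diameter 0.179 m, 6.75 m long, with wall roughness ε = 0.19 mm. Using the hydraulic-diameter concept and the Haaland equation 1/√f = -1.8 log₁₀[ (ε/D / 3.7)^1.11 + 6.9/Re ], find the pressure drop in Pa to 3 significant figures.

ΔP ≈ 39900 Pa

Hydraulic diameter D_h = 4A/P = D_o - D_i = 0.28 - 0.179 = 0.101 m.
Re = ρVD_h/μ = 812·7.87·0.101/0.00243 = 2.656e+05.
ε/D_h = 0.00019/0.101 = 0.00188; Haaland gives 1/√f = -1.8 log₁₀[0.000221+2.6e-05] = 6.494, so f = 0.02371.
ΔP = f(L/D_h)(ρV²/2) = 0.02371·6.75/0.101·2.515e+04 = 3.985e+04 Pa.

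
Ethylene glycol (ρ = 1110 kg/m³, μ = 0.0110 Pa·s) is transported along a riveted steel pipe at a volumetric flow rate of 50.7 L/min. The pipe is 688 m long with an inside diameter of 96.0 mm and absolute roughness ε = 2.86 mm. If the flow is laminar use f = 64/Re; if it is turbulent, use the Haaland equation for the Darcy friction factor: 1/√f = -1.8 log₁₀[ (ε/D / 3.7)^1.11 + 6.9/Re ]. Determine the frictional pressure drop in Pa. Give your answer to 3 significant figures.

Q = 50.7 L/min = 50.7/60000 = 0.000845 m³/s.
Cross-sectional area A = πD²/4 = π(0.096)²/4 = 0.007238 m²; mean velocity V = Q/A = 0.000845/0.007238 = 0.1167 m/s.
Reynolds number Re = ρVD/μ = 1110 · 0.1167 · 0.096 / 0.011 = 1131.
Re < 2300 → laminar flow, so f = 64/Re = 64/1131 = 0.05659 (the turbulent correlation is not needed).
Darcy-Weisbach: ΔP = f(L/D)(ρV²/2) = 0.05659·(688/0.096)·(1110·0.1167²/2) = 0.05659·7167·7.564 = 3068 Pa.

ΔP ≈ 3070 Pa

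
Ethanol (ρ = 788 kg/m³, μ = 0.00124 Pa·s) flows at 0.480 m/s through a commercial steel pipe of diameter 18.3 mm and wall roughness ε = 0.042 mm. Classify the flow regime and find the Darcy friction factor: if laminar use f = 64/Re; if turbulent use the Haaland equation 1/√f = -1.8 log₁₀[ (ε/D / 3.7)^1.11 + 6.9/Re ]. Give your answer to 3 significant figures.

f ≈ 0.0388

Re = ρVD/μ = 788·0.48·0.0183/0.00124 = 5582.
Re > 4000 → turbulent. ε/D = 4.2e-05/0.0183 = 0.0023; Haaland: 1/√f = -1.8 log₁₀[0.000275 + 0.00124] = 5.077, so f = 0.03879.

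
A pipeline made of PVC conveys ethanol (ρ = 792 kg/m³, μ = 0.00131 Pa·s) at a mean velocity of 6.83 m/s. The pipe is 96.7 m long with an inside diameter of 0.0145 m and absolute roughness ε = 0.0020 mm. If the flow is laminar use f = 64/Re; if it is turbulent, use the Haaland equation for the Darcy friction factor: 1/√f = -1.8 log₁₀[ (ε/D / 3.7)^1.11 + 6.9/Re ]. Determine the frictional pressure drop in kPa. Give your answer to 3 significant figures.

ΔP ≈ 2510 kPa

Reynolds number Re = ρVD/μ = 792 · 6.83 · 0.0145 / 0.00131 = 5.987e+04.
Re > 4000 → turbulent. Relative roughness ε/D = 2e-06/0.0145 = 0.000138. Haaland: 1/√f = -1.8 log₁₀[(0.000138/3.7)^1.11 + 6.9/5.987e+04] = -1.8 log₁₀[1.21e-05 + 0.000115] = 7.011, so f = 0.02035.
Darcy-Weisbach: ΔP = f(L/D)(ρV²/2) = 0.02035·(96.7/0.0145)·(792·6.83²/2) = 0.02035·6669·1.847e+04 = 2.506e+06 Pa.
ΔP = 2.506e+06 Pa = 2510 kPa.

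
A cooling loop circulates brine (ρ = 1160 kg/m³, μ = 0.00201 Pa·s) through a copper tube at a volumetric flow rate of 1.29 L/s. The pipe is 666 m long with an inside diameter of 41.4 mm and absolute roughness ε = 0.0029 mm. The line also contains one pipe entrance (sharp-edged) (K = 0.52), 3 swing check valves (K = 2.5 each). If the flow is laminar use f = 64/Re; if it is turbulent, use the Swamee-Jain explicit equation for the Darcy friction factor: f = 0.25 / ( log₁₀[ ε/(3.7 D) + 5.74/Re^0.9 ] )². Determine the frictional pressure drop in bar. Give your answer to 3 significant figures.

Q = 1.29 L/s = 1.29/1000 = 0.00129 m³/s.
Cross-sectional area A = πD²/4 = π(0.0414)²/4 = 0.001346 m²; mean velocity V = Q/A = 0.00129/0.001346 = 0.9583 m/s.
Reynolds number Re = ρVD/μ = 1160 · 0.9583 · 0.0414 / 0.00201 = 2.29e+04.
Re > 4000 → turbulent. Relative roughness ε/D = 2.9e-06/0.0414 = 7e-05. Swamee-Jain: f = 0.25/(log₁₀[7e-05/3.7 + 5.74/2.29e+04^0.9])² = 0.25/(log₁₀[1.89e-05 + 0.000684])² = 0.25/(-3.153)² = 0.02515.
Total minor-loss coefficient ΣK = 1·0.52 + 3·2.5 = 8.02.
ΔP = [f·L/D + ΣK]·(ρV²/2) = [0.02515·666/0.0414 + 8.02]·(1160·0.9583²/2) = [404.5 + 8.02]·532.6 = 2.197e+05 Pa.
ΔP = 2.197e+05 Pa = 2.20 bar.

ΔP ≈ 2.20 bar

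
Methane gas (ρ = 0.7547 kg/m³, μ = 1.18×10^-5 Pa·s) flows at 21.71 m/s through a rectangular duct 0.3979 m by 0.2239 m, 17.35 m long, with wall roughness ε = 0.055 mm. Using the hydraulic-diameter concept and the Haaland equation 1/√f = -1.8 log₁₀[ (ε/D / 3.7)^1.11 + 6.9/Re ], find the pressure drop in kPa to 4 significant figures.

Hydraulic diameter D_h = 4A/P = 4·(0.3979·0.2239)/(2·(0.3979+0.2239)) = 0.3564/1.244 = 0.2866 m.
Re = ρVD_h/μ = 0.7547·21.71·0.2866/1.18e-05 = 3.979e+05.
ε/D_h = 5.5e-05/0.2866 = 0.000192; Haaland gives 1/√f = -1.8 log₁₀[1.75e-05+1.73e-05] = 8.024, so f = 0.01553.
ΔP = f(L/D_h)(ρV²/2) = 0.01553·17.35/0.2866·177.9 = 167.3 Pa.
ΔP = 0.1673 kPa.

ΔP ≈ 0.1673 kPa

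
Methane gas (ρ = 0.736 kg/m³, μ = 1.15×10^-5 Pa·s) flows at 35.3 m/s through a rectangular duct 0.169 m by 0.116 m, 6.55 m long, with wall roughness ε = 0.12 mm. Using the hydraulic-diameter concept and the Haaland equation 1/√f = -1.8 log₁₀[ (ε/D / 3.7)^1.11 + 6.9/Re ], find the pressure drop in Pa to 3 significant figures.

ΔP ≈ 435 Pa

Hydraulic diameter D_h = 4A/P = 4·(0.169·0.116)/(2·(0.169+0.116)) = 0.07842/0.57 = 0.1376 m.
Re = ρVD_h/μ = 0.736·35.3·0.1376/1.15e-05 = 3.108e+05.
ε/D_h = 0.00012/0.1376 = 0.000872; Haaland gives 1/√f = -1.8 log₁₀[9.41e-05+2.22e-05] = 7.082, so f = 0.01994.
ΔP = f(L/D_h)(ρV²/2) = 0.01994·6.55/0.1376·458.6 = 435.3 Pa.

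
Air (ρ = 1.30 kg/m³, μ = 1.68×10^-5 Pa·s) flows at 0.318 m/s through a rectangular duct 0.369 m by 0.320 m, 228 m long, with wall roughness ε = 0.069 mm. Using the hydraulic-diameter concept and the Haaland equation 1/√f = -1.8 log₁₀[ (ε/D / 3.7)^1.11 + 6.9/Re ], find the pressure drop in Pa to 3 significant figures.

ΔP ≈ 1.42 Pa

Hydraulic diameter D_h = 4A/P = 4·(0.369·0.32)/(2·(0.369+0.32)) = 0.4723/1.378 = 0.3428 m.
Re = ρVD_h/μ = 1.3·0.318·0.3428/1.68e-05 = 8434.
ε/D_h = 6.9e-05/0.3428 = 0.000201; Haaland gives 1/√f = -1.8 log₁₀[1.85e-05+0.000818] = 5.54, so f = 0.03259.
ΔP = f(L/D_h)(ρV²/2) = 0.03259·228/0.3428·0.06573 = 1.425 Pa.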